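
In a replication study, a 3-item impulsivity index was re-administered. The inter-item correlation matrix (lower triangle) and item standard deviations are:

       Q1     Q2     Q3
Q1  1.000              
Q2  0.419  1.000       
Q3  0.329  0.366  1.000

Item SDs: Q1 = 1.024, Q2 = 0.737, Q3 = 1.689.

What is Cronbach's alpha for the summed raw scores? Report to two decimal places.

Σσ²ᵢ = 1.024² + 0.737² + 1.689² = 4.4445
Covariances σ_ij = r_ij · s_i · s_j:
  σ(Q1,Q2) = 0.419 × 1.024 × 0.737 = 0.3162
  σ(Q1,Q3) = 0.329 × 1.024 × 1.689 = 0.5690
  σ(Q2,Q3) = 0.366 × 0.737 × 1.689 = 0.4556
σ²_T = Σσ²ᵢ + 2·Σσ_ij = 4.4445 + 2 × 1.3408 = 7.1261
α = (3/2)·(1 − 4.4445/7.1261) = 0.56

Cronbach's alpha = 0.56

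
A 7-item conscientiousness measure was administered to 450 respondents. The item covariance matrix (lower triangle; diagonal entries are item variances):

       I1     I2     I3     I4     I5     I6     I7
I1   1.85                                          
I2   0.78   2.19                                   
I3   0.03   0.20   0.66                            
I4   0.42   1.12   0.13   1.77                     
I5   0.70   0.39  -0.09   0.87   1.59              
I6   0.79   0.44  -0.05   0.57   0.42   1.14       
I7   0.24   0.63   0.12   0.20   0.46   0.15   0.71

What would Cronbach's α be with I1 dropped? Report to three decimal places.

Remaining items: I2, I3, I4, I5, I6, I7 (k = 6).
Σσᵢ² = 2.19 + 0.66 + 1.77 + 1.59 + 1.14 + 0.71 = 8.06
σ²_total = 8.06 + 2 × 5.56 = 19.18
α (item deleted) = (6/5)·(1 − 8.06/19.18) = 0.696

Cronbach's α = 0.696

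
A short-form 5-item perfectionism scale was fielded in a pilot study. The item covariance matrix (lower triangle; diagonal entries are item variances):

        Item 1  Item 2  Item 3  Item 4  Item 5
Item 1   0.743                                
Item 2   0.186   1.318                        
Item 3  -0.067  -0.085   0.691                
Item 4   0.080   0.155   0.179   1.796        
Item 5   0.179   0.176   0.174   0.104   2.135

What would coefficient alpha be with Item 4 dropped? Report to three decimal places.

coefficient alpha = 0.250

Remaining items: Item 1, Item 2, Item 3, Item 5 (k = 4).
ΣVar(i) = 0.743 + 1.318 + 0.691 + 2.135 = 4.887
σ²_T = 4.887 + 2 × 0.563 = 6.013
α (item deleted) = (4/3)·(1 − 4.887/6.013) = 0.250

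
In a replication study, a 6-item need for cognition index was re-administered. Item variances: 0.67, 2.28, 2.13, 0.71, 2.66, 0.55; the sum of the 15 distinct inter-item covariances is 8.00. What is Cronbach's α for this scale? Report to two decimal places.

α = 0.77

Σσ²ᵢ = 0.67 + 2.28 + 2.13 + 0.71 + 2.66 + 0.55 = 9.00
Sum of distinct covariances = 8.00
Var(T) = Σσ²ᵢ + 2·Σcov = 9.00 + 2 × 8.00 = 25.00
α = (6/5)·(1 − 9.00/25.00) = 0.77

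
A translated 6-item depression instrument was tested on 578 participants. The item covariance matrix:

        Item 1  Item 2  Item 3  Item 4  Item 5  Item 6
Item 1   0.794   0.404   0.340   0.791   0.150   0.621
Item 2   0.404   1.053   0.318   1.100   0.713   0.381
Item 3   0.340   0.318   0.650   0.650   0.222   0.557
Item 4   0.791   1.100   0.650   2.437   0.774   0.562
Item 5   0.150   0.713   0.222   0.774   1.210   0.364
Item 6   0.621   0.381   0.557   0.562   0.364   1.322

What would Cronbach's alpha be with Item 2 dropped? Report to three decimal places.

Remaining items: Item 1, Item 3, Item 4, Item 5, Item 6 (k = 5).
Σσᵢ² = 0.794 + 0.650 + 2.437 + 1.210 + 1.322 = 6.413
total variance = 6.413 + 2 × 5.031 = 16.475
α (item deleted) = (5/4)·(1 − 6.413/16.475) = 0.763

α = 0.763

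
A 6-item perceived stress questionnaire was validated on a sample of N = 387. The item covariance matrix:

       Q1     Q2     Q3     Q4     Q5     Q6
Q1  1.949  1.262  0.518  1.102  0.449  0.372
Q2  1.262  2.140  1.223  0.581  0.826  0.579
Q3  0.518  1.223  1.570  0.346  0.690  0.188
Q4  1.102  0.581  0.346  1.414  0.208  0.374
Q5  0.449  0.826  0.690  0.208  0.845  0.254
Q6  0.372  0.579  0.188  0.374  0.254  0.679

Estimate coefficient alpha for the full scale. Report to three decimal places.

coefficient alpha = 0.811

ΣVar(i) = 1.949 + 2.140 + 1.570 + 1.414 + 0.845 + 0.679 = 8.597
Sum of off-diagonal covariances = 8.972
σ²_T = 8.597 + 2 × 8.972 = 26.541
α = (k/(k−1))·(1 − ΣVar(i)/σ²_T) = (6/5)·(1 − 8.597/26.541) = 0.811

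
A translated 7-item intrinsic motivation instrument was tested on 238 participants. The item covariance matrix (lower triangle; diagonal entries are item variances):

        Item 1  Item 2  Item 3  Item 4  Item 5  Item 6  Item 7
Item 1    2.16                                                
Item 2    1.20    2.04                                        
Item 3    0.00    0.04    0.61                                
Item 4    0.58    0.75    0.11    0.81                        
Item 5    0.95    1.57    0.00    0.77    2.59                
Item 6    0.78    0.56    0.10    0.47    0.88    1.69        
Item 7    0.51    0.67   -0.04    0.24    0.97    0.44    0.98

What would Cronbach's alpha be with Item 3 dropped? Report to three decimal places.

Remaining items: Item 1, Item 2, Item 4, Item 5, Item 6, Item 7 (k = 6).
Σσ²ᵢ = 2.16 + 2.04 + 0.81 + 2.59 + 1.69 + 0.98 = 10.27
Var(T) = 10.27 + 2 × 11.34 = 32.95
α (item deleted) = (6/5)·(1 − 10.27/32.95) = 0.826

Cronbach's alpha = 0.826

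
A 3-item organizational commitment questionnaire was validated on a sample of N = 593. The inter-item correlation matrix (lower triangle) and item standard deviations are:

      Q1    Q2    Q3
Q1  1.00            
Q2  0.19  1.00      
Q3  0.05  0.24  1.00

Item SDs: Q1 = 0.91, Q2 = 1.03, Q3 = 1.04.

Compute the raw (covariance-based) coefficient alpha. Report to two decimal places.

Σσ²ᵢ = 0.91² + 1.03² + 1.04² = 2.9706
Covariances σ_ij = r_ij · s_i · s_j:
  σ(Q1,Q2) = 0.19 × 0.91 × 1.03 = 0.1781
  σ(Q1,Q3) = 0.05 × 0.91 × 1.04 = 0.0473
  σ(Q2,Q3) = 0.24 × 1.03 × 1.04 = 0.2571
σ²_T = Σσ²ᵢ + 2·Σσ_ij = 2.9706 + 2 × 0.4825 = 3.9356
α = (3/2)·(1 − 2.9706/3.9356) = 0.37

coefficient alpha = 0.37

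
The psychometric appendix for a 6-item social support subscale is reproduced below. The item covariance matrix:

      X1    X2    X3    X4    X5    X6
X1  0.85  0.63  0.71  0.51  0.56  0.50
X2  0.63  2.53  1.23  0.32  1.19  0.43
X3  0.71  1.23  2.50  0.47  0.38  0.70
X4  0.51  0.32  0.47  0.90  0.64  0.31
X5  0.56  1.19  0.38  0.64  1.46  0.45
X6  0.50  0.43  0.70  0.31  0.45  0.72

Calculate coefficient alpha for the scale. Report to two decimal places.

ΣVar(i) = 0.85 + 2.53 + 2.50 + 0.90 + 1.46 + 0.72 = 8.96
Σ_{i<j} σ_ij = 9.03
σ²_T = 8.96 + 2 × 9.03 = 27.02
α = (k/(k−1))·(1 − ΣVar(i)/σ²_T) = (6/5)·(1 − 8.96/27.02) = 0.80

coefficient alpha = 0.80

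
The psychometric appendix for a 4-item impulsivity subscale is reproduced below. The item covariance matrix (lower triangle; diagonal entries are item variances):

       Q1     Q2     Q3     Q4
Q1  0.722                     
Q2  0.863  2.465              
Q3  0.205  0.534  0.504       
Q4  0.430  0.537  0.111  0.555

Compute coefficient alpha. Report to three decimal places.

Σσᵢ² = 0.722 + 2.465 + 0.504 + 0.555 = 4.246
Sum of the distinct covariances = 2.680
σ²_total = 4.246 + 2 × 2.680 = 9.606
α = (k/(k−1))·(1 − Σσᵢ²/σ²_total) = (4/3)·(1 − 4.246/9.606) = 0.744

coefficient alpha = 0.744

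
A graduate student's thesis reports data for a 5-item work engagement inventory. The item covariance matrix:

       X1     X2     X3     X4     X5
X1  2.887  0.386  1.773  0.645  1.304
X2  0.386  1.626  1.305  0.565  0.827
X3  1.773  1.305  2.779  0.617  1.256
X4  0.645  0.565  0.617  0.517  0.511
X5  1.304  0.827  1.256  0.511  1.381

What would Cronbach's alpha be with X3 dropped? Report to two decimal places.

Remaining items: X1, X2, X4, X5 (k = 4).
sum of item variances = 2.887 + 1.626 + 0.517 + 1.381 = 6.411
σ²_T = 6.411 + 2 × 4.238 = 14.887
α (item deleted) = (4/3)·(1 − 6.411/14.887) = 0.76

α = 0.76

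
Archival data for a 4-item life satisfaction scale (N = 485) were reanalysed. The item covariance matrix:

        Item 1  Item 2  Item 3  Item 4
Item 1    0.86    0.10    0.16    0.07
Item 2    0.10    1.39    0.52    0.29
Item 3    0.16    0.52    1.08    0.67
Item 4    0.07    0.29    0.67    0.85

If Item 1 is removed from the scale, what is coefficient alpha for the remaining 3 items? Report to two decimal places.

Remaining items: Item 2, Item 3, Item 4 (k = 3).
Σσ²ᵢ = 1.39 + 1.08 + 0.85 = 3.32
total variance = 3.32 + 2 × 1.48 = 6.28
α (item deleted) = (3/2)·(1 − 3.32/6.28) = 0.71

α = 0.71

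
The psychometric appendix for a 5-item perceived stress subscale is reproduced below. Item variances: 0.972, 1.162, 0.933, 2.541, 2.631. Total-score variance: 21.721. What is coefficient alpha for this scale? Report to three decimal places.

Σσᵢ² = 0.972 + 1.162 + 0.933 + 2.541 + 2.631 = 8.239
α = (k/(k−1))·(1 − Σσᵢ²/Var(T)) = (5/4)·(1 − 8.239/21.721) = 0.776

coefficient alpha = 0.776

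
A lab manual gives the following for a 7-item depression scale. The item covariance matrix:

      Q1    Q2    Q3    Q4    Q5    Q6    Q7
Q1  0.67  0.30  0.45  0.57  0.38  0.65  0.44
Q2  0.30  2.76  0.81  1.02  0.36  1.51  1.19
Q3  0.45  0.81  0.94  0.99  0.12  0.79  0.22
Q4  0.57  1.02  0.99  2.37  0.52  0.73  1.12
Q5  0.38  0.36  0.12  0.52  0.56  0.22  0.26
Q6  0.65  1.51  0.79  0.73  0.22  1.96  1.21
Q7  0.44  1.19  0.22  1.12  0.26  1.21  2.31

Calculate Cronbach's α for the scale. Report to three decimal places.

sum of item variances = 0.67 + 2.76 + 0.94 + 2.37 + 0.56 + 1.96 + 2.31 = 11.57
Sum of the distinct covariances = 13.86
total variance = 11.57 + 2 × 13.86 = 39.29
α = (k/(k−1))·(1 − sum of item variances/total variance) = (7/6)·(1 − 11.57/39.29) = 0.823

α = 0.823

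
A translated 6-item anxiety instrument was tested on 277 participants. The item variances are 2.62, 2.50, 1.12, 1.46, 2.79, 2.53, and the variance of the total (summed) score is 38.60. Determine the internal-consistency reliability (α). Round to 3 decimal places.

α = 0.795

Σσᵢ² = 2.62 + 2.50 + 1.12 + 1.46 + 2.79 + 2.53 = 13.02
α = (k/(k−1))·(1 − Σσᵢ²/total variance) = (6/5)·(1 − 13.02/38.60) = 0.795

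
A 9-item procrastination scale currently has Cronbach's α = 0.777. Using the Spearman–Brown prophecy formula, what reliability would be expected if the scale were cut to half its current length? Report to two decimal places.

predicted reliability = 0.64

Length factor m = 1/2
α' = m·α / (1 − (1−m)·α)
   = 1/2 × 0.777 / (1 − (1 − 1/2) × 0.777)
   = 0.3885 / 0.6115 = 0.64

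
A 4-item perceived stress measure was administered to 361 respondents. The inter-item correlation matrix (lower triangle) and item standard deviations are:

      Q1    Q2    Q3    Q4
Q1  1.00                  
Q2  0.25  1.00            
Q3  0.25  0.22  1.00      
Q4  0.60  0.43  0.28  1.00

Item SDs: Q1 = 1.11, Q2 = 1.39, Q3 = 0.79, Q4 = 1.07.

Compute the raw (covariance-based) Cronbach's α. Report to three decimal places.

α = 0.662

Σσ²ᵢ = 1.11² + 1.39² + 0.79² + 1.07² = 4.9332
Covariances σ_ij = r_ij · s_i · s_j:
  σ(Q1,Q2) = 0.25 × 1.11 × 1.39 = 0.3857
  σ(Q1,Q3) = 0.25 × 1.11 × 0.79 = 0.2192
  σ(Q1,Q4) = 0.60 × 1.11 × 1.07 = 0.7126
  σ(Q2,Q3) = 0.22 × 1.39 × 0.79 = 0.2416
  σ(Q2,Q4) = 0.43 × 1.39 × 1.07 = 0.6395
  σ(Q3,Q4) = 0.28 × 0.79 × 1.07 = 0.2367
σ²_T = Σσ²ᵢ + 2·Σσ_ij = 4.9332 + 2 × 2.4353 = 9.8038
α = (4/3)·(1 − 4.9332/9.8038) = 0.662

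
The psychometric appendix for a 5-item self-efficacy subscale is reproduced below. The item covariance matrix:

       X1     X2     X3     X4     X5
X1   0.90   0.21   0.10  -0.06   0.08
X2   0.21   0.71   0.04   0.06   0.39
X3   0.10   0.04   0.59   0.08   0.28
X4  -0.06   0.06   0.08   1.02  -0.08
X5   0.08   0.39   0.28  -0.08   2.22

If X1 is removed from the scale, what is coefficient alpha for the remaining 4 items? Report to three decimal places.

Remaining items: X2, X3, X4, X5 (k = 4).
sum of item variances = 0.71 + 0.59 + 1.02 + 2.22 = 4.54
Var(T) = 4.54 + 2 × 0.77 = 6.08
α (item deleted) = (4/3)·(1 − 4.54/6.08) = 0.338

coefficient alpha = 0.338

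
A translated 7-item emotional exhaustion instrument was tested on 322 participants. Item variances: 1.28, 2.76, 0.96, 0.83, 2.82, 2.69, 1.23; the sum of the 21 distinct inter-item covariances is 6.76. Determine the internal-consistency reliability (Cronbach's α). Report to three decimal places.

α = 0.605

Σσᵢ² = 1.28 + 2.76 + 0.96 + 0.83 + 2.82 + 2.69 + 1.23 = 12.57
Sum of distinct covariances = 6.76
σ²_total = Σσᵢ² + 2·Σcov = 12.57 + 2 × 6.76 = 26.09
α = (7/6)·(1 − 12.57/26.09) = 0.605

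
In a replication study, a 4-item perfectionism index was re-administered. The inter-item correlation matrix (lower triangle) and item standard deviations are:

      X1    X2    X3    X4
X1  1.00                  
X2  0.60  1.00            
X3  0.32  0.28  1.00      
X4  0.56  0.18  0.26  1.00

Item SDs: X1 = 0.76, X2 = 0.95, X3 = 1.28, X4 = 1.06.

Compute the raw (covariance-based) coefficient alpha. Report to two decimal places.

Σσ²ᵢ = 0.76² + 0.95² + 1.28² + 1.06² = 4.2421
Covariances σ_ij = r_ij · s_i · s_j:
  σ(X1,X2) = 0.60 × 0.76 × 0.95 = 0.4332
  σ(X1,X3) = 0.32 × 0.76 × 1.28 = 0.3113
  σ(X1,X4) = 0.56 × 0.76 × 1.06 = 0.4511
  σ(X2,X3) = 0.28 × 0.95 × 1.28 = 0.3405
  σ(X2,X4) = 0.18 × 0.95 × 1.06 = 0.1813
  σ(X3,X4) = 0.26 × 1.28 × 1.06 = 0.3528
σ²_T = Σσ²ᵢ + 2·Σσ_ij = 4.2421 + 2 × 2.0702 = 8.3825
α = (4/3)·(1 − 4.2421/8.3825) = 0.66

coefficient alpha = 0.66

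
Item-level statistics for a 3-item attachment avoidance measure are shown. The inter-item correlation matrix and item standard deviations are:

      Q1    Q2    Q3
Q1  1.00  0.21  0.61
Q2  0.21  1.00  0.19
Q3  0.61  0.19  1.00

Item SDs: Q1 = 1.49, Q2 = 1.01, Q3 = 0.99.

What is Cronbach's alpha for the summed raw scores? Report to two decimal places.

Cronbach's alpha = 0.60

Σσ²ᵢ = 1.49² + 1.01² + 0.99² = 4.2203
Covariances σ_ij = r_ij · s_i · s_j:
  σ(Q1,Q2) = 0.21 × 1.49 × 1.01 = 0.3160
  σ(Q1,Q3) = 0.61 × 1.49 × 0.99 = 0.8998
  σ(Q2,Q3) = 0.19 × 1.01 × 0.99 = 0.1900
σ²_T = Σσ²ᵢ + 2·Σσ_ij = 4.2203 + 2 × 1.4058 = 7.0319
α = (3/2)·(1 − 4.2203/7.0319) = 0.60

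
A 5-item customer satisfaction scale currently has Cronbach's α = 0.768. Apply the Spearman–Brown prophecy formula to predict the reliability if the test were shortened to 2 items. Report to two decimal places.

Length factor m = 2/5 = 0.4000
α' = m·α / (1 − (1−m)·α)
   = 2/5 × 0.768 / (1 − (1 − 2/5) × 0.768)
   = 0.3072 / 0.5392 = 0.57

predicted reliability = 0.57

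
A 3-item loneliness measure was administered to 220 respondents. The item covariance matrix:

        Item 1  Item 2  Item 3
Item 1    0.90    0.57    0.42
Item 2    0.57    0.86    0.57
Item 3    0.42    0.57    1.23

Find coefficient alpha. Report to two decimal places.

Σσ²ᵢ = 0.90 + 0.86 + 1.23 = 2.99
Σ_{i<j} σ_ij = 1.56
total variance = 2.99 + 2 × 1.56 = 6.11
α = (k/(k−1))·(1 − Σσ²ᵢ/total variance) = (3/2)·(1 − 2.99/6.11) = 0.77

coefficient alpha = 0.77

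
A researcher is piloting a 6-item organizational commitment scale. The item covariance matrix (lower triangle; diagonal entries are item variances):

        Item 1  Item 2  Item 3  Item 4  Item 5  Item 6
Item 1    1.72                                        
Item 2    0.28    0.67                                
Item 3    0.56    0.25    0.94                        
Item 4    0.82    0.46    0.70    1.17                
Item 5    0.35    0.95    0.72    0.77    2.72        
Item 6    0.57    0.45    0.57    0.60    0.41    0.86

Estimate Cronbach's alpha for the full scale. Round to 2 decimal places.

Cronbach's alpha = 0.81

Σσ²ᵢ = 1.72 + 0.67 + 0.94 + 1.17 + 2.72 + 0.86 = 8.08
Sum of off-diagonal covariances = 8.46
Var(T) = 8.08 + 2 × 8.46 = 25.00
α = (k/(k−1))·(1 − Σσ²ᵢ/Var(T)) = (6/5)·(1 − 8.08/25.00) = 0.81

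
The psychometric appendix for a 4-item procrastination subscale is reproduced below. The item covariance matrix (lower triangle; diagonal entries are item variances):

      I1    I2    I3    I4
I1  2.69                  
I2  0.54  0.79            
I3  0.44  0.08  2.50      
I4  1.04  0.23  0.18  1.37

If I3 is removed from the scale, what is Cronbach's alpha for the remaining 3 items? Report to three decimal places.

Remaining items: I1, I2, I4 (k = 3).
sum of item variances = 2.69 + 0.79 + 1.37 = 4.85
σ²_T = 4.85 + 2 × 1.81 = 8.47
α (item deleted) = (3/2)·(1 − 4.85/8.47) = 0.641

Cronbach's alpha = 0.641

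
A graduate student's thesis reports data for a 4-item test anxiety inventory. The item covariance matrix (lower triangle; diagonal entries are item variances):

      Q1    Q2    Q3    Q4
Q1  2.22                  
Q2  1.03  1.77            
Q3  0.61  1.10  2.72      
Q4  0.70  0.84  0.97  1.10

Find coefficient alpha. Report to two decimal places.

Σσᵢ² = 2.22 + 1.77 + 2.72 + 1.10 = 7.81
Sum of the distinct covariances = 5.25
σ²_total = 7.81 + 2 × 5.25 = 18.31
α = (k/(k−1))·(1 − Σσᵢ²/σ²_total) = (4/3)·(1 − 7.81/18.31) = 0.76

coefficient alpha = 0.76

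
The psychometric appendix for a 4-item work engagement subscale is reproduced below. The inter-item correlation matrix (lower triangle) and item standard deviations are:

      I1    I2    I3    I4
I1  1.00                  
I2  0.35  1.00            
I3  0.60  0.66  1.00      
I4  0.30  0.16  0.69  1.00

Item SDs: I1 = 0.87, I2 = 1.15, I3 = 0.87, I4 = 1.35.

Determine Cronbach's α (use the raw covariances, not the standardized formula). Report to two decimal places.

Σσ²ᵢ = 0.87² + 1.15² + 0.87² + 1.35² = 4.6588
Covariances σ_ij = r_ij · s_i · s_j:
  σ(I1,I2) = 0.35 × 0.87 × 1.15 = 0.3502
  σ(I1,I3) = 0.60 × 0.87 × 0.87 = 0.4541
  σ(I1,I4) = 0.30 × 0.87 × 1.35 = 0.3524
  σ(I2,I3) = 0.66 × 1.15 × 0.87 = 0.6603
  σ(I2,I4) = 0.16 × 1.15 × 1.35 = 0.2484
  σ(I3,I4) = 0.69 × 0.87 × 1.35 = 0.8104
σ²_T = Σσ²ᵢ + 2·Σσ_ij = 4.6588 + 2 × 2.8758 = 10.4104
α = (4/3)·(1 − 4.6588/10.4104) = 0.74

α = 0.74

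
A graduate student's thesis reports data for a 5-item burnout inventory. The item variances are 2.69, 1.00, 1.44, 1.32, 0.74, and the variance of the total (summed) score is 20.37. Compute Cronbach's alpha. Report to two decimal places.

α = 0.81

sum of item variances = 2.69 + 1.00 + 1.44 + 1.32 + 0.74 = 7.19
α = (k/(k−1))·(1 − sum of item variances/σ²_T) = (5/4)·(1 − 7.19/20.37) = 0.81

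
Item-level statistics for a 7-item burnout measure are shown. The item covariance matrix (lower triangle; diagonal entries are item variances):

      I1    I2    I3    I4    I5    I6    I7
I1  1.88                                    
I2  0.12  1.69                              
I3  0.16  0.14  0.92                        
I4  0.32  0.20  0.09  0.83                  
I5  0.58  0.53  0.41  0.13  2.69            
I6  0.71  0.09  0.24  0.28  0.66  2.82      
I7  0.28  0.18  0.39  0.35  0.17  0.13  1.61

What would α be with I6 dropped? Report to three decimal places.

Remaining items: I1, I2, I3, I4, I5, I7 (k = 6).
Σσ²ᵢ = 1.88 + 1.69 + 0.92 + 0.83 + 2.69 + 1.61 = 9.62
σ²_total = 9.62 + 2 × 4.05 = 17.72
α (item deleted) = (6/5)·(1 − 9.62/17.72) = 0.549

α = 0.549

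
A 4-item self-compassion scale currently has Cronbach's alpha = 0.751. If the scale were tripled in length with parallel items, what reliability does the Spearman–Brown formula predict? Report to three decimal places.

predicted reliability = 0.900

Length factor m = 3
α' = m·α / (1 + (m−1)·α)
   = 3 × 0.751 / (1 + (3 − 1) × 0.751)
   = 2.2530 / 2.5020 = 0.900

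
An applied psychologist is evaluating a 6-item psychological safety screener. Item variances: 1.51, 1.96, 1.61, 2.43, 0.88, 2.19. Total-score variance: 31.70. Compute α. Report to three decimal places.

ΣVar(i) = 1.51 + 1.96 + 1.61 + 2.43 + 0.88 + 2.19 = 10.58
α = (k/(k−1))·(1 − ΣVar(i)/total variance) = (6/5)·(1 − 10.58/31.70) = 0.799

α = 0.799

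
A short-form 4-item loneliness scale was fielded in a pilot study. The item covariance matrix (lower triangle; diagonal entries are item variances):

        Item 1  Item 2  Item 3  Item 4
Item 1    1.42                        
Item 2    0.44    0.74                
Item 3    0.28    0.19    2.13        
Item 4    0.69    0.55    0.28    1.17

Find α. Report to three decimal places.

Σσᵢ² = 1.42 + 0.74 + 2.13 + 1.17 = 5.46
Sum of the distinct covariances = 2.43
σ²_T = 5.46 + 2 × 2.43 = 10.32
α = (k/(k−1))·(1 − Σσᵢ²/σ²_T) = (4/3)·(1 − 5.46/10.32) = 0.628

α = 0.628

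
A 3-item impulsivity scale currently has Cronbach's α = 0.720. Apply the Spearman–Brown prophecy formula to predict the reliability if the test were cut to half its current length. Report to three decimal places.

predicted reliability = 0.562

Length factor m = 1/2
α' = m·α / (1 − (1−m)·α)
   = 1/2 × 0.720 / (1 − (1 − 1/2) × 0.720)
   = 0.3600 / 0.6400 = 0.562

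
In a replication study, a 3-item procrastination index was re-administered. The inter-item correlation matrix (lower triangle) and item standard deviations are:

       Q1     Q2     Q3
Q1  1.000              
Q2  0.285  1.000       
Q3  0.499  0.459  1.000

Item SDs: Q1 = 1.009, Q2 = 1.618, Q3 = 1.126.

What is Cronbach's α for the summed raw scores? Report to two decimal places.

Σσ²ᵢ = 1.009² + 1.618² + 1.126² = 4.9039
Covariances σ_ij = r_ij · s_i · s_j:
  σ(Q1,Q2) = 0.285 × 1.009 × 1.618 = 0.4653
  σ(Q1,Q3) = 0.499 × 1.009 × 1.126 = 0.5669
  σ(Q2,Q3) = 0.459 × 1.618 × 1.126 = 0.8362
σ²_T = Σσ²ᵢ + 2·Σσ_ij = 4.9039 + 2 × 1.8684 = 8.6407
α = (3/2)·(1 − 4.9039/8.6407) = 0.65

Cronbach's α = 0.65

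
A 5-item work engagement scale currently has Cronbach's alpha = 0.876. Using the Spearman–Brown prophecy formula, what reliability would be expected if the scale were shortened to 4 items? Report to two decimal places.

Length factor m = 4/5 = 0.8000
α' = m·α / (1 − (1−m)·α)
   = 4/5 × 0.876 / (1 − (1 − 4/5) × 0.876)
   = 0.7008 / 0.8248 = 0.85

predicted reliability = 0.85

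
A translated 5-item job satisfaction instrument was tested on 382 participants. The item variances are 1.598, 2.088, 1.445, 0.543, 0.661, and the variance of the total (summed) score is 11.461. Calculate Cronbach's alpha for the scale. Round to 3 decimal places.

α = 0.559

sum of item variances = 1.598 + 2.088 + 1.445 + 0.543 + 0.661 = 6.335
α = (k/(k−1))·(1 − sum of item variances/σ²_T) = (5/4)·(1 − 6.335/11.461) = 0.559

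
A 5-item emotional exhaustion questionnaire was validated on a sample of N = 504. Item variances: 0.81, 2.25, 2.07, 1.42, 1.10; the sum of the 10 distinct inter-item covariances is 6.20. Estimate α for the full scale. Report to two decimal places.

ΣVar(i) = 0.81 + 2.25 + 2.07 + 1.42 + 1.10 = 7.65
Sum of distinct covariances = 6.20
Var(T) = ΣVar(i) + 2·Σcov = 7.65 + 2 × 6.20 = 20.05
α = (5/4)·(1 − 7.65/20.05) = 0.77

α = 0.77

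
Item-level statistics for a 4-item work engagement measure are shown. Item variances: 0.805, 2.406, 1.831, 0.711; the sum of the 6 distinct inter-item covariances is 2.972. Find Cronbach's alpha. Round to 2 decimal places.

α = 0.68

Σσᵢ² = 0.805 + 2.406 + 1.831 + 0.711 = 5.753
Sum of distinct covariances = 2.972
σ²_total = Σσᵢ² + 2·Σcov = 5.753 + 2 × 2.972 = 11.697
α = (4/3)·(1 − 5.753/11.697) = 0.68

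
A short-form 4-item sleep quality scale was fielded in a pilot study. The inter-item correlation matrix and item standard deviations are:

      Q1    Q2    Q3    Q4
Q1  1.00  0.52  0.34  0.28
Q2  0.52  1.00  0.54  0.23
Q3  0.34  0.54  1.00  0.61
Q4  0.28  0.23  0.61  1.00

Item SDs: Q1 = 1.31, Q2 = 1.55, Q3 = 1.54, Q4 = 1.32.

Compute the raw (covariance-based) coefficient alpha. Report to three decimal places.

coefficient alpha = 0.746

Σσ²ᵢ = 1.31² + 1.55² + 1.54² + 1.32² = 8.2326
Covariances σ_ij = r_ij · s_i · s_j:
  σ(Q1,Q2) = 0.52 × 1.31 × 1.55 = 1.0559
  σ(Q1,Q3) = 0.34 × 1.31 × 1.54 = 0.6859
  σ(Q1,Q4) = 0.28 × 1.31 × 1.32 = 0.4842
  σ(Q2,Q3) = 0.54 × 1.55 × 1.54 = 1.2890
  σ(Q2,Q4) = 0.23 × 1.55 × 1.32 = 0.4706
  σ(Q3,Q4) = 0.61 × 1.54 × 1.32 = 1.2400
σ²_T = Σσ²ᵢ + 2·Σσ_ij = 8.2326 + 2 × 5.2256 = 18.6838
α = (4/3)·(1 − 8.2326/18.6838) = 0.746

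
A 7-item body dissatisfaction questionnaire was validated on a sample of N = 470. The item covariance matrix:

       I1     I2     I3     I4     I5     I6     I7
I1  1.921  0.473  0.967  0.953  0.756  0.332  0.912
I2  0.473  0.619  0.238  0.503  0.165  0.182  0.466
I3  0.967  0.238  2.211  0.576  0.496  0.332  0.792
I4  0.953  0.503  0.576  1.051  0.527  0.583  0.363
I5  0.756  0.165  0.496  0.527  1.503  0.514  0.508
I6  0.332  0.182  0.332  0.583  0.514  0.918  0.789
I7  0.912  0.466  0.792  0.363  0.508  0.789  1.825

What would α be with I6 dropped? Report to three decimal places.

α = 0.787

Remaining items: I1, I2, I3, I4, I5, I7 (k = 6).
Σσ²ᵢ = 1.921 + 0.619 + 2.211 + 1.051 + 1.503 + 1.825 = 9.130
σ²_T = 9.130 + 2 × 8.695 = 26.520
α (item deleted) = (6/5)·(1 − 9.130/26.520) = 0.787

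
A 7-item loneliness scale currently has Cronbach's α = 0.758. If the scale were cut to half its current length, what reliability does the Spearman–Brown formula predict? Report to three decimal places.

predicted reliability = 0.610

Length factor m = 1/2
α' = m·α / (1 − (1−m)·α)
   = 1/2 × 0.758 / (1 − (1 − 1/2) × 0.758)
   = 0.3790 / 0.6210 = 0.610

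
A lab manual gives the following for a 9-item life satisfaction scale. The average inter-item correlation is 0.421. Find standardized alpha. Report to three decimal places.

Standardized α = k·r̄ / (1 + (k−1)·r̄) = 9 × 0.421 / (1 + 8 × 0.421)
  = 3.7890 / 4.3680 = 0.867

standardized alpha = 0.867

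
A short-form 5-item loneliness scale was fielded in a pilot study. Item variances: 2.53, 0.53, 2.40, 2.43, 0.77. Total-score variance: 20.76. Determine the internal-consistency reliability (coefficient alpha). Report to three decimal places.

Σσ²ᵢ = 2.53 + 0.53 + 2.40 + 2.43 + 0.77 = 8.66
α = (k/(k−1))·(1 − Σσ²ᵢ/Var(T)) = (5/4)·(1 − 8.66/20.76) = 0.729

coefficient alpha = 0.729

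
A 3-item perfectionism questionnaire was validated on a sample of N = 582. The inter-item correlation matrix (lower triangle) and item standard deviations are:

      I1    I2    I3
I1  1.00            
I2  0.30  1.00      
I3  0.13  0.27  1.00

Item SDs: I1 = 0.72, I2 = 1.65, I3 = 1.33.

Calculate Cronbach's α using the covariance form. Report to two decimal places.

Cronbach's α = 0.45

Σσ²ᵢ = 0.72² + 1.65² + 1.33² = 5.0098
Covariances σ_ij = r_ij · s_i · s_j:
  σ(I1,I2) = 0.30 × 0.72 × 1.65 = 0.3564
  σ(I1,I3) = 0.13 × 0.72 × 1.33 = 0.1245
  σ(I2,I3) = 0.27 × 1.65 × 1.33 = 0.5925
σ²_T = Σσ²ᵢ + 2·Σσ_ij = 5.0098 + 2 × 1.0734 = 7.1566
α = (3/2)·(1 − 5.0098/7.1566) = 0.45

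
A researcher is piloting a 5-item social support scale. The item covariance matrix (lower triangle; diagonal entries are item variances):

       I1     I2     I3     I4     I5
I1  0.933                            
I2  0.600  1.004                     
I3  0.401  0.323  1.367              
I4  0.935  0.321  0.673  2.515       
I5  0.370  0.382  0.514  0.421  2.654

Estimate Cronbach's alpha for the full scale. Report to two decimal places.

Σσᵢ² = 0.933 + 1.004 + 1.367 + 2.515 + 2.654 = 8.473
Sum of off-diagonal covariances = 4.940
σ²_T = 8.473 + 2 × 4.940 = 18.353
α = (k/(k−1))·(1 − Σσᵢ²/σ²_T) = (5/4)·(1 − 8.473/18.353) = 0.67

Cronbach's alpha = 0.67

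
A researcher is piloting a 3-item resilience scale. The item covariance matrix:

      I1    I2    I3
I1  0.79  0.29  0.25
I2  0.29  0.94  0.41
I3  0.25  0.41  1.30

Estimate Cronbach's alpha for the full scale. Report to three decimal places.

α = 0.578

Σσᵢ² = 0.79 + 0.94 + 1.30 = 3.03
Sum of off-diagonal covariances = 0.95
total variance = 3.03 + 2 × 0.95 = 4.93
α = (k/(k−1))·(1 − Σσᵢ²/total variance) = (3/2)·(1 − 3.03/4.93) = 0.578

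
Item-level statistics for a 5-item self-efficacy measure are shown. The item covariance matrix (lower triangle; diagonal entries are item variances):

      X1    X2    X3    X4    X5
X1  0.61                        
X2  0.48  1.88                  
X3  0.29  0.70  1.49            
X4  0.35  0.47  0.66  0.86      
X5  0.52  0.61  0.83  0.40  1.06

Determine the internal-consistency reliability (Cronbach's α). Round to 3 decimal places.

Σσᵢ² = 0.61 + 1.88 + 1.49 + 0.86 + 1.06 = 5.90
Sum of the distinct covariances = 5.31
Var(T) = 5.90 + 2 × 5.31 = 16.52
α = (k/(k−1))·(1 − Σσᵢ²/Var(T)) = (5/4)·(1 − 5.90/16.52) = 0.804

Cronbach's α = 0.804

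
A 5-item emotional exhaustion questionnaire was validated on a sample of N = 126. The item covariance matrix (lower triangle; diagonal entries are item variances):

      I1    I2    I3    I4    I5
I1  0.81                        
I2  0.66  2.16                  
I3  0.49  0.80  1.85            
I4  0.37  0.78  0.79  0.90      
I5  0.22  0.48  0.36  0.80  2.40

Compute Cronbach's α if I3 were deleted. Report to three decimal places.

α = 0.685

Remaining items: I1, I2, I4, I5 (k = 4).
Σσᵢ² = 0.81 + 2.16 + 0.90 + 2.40 = 6.27
σ²_total = 6.27 + 2 × 3.31 = 12.89
α (item deleted) = (4/3)·(1 − 6.27/12.89) = 0.685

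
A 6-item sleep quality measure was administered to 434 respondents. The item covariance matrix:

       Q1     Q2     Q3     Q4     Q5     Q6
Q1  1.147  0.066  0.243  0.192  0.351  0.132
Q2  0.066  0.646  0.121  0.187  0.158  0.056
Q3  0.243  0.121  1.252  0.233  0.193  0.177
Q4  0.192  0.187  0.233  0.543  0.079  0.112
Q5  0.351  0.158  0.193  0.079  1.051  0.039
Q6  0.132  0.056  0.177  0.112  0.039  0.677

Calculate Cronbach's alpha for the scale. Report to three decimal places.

Σσ²ᵢ = 1.147 + 0.646 + 1.252 + 0.543 + 1.051 + 0.677 = 5.316
Sum of the distinct covariances = 2.339
σ²_T = 5.316 + 2 × 2.339 = 9.994
α = (k/(k−1))·(1 − Σσ²ᵢ/σ²_T) = (6/5)·(1 − 5.316/9.994) = 0.562

Cronbach's alpha = 0.562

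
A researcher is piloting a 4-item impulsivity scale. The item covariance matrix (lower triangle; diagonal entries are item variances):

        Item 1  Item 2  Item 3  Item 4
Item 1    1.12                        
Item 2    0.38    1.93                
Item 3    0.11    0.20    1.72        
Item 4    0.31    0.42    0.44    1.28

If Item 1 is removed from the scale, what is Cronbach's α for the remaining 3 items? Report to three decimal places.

Remaining items: Item 2, Item 3, Item 4 (k = 3).
Σσ²ᵢ = 1.93 + 1.72 + 1.28 = 4.93
Var(T) = 4.93 + 2 × 1.06 = 7.05
α (item deleted) = (3/2)·(1 − 4.93/7.05) = 0.451

Cronbach's α = 0.451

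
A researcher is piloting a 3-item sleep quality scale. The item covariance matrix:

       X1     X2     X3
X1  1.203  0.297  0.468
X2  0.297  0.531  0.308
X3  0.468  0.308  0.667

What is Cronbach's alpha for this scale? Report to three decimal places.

Σσ²ᵢ = 1.203 + 0.531 + 0.667 = 2.401
Σ_{i<j} σ_ij = 1.073
σ²_T = 2.401 + 2 × 1.073 = 4.547
α = (k/(k−1))·(1 − Σσ²ᵢ/σ²_T) = (3/2)·(1 − 2.401/4.547) = 0.708

α = 0.708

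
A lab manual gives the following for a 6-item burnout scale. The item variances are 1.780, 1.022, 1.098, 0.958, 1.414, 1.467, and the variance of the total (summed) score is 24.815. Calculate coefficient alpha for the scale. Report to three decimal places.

coefficient alpha = 0.826

ΣVar(i) = 1.780 + 1.022 + 1.098 + 0.958 + 1.414 + 1.467 = 7.739
α = (k/(k−1))·(1 − ΣVar(i)/total variance) = (6/5)·(1 − 7.739/24.815) = 0.826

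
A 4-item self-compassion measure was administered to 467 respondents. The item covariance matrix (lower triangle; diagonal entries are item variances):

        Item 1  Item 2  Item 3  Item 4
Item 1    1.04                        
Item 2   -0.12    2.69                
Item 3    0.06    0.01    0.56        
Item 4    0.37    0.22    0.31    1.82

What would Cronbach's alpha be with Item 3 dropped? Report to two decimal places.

Cronbach's alpha = 0.22

Remaining items: Item 1, Item 2, Item 4 (k = 3).
sum of item variances = 1.04 + 2.69 + 1.82 = 5.55
σ²_total = 5.55 + 2 × 0.47 = 6.49
α (item deleted) = (3/2)·(1 − 5.55/6.49) = 0.22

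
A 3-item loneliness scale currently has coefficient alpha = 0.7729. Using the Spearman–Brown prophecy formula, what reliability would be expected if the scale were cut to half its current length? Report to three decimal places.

predicted reliability = 0.630

Length factor m = 1/2
α' = m·α / (1 − (1−m)·α)
   = 1/2 × 0.7729 / (1 − (1 − 1/2) × 0.7729)
   = 0.3865 / 0.6136 = 0.630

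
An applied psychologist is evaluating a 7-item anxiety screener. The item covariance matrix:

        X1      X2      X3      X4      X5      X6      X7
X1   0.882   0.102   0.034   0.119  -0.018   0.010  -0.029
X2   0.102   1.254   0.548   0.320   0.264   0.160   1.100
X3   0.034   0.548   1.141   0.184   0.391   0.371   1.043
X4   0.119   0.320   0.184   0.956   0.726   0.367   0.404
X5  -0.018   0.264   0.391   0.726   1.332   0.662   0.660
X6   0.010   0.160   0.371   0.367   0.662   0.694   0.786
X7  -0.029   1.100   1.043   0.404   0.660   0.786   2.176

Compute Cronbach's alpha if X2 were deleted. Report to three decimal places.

α = 0.737

Remaining items: X1, X3, X4, X5, X6, X7 (k = 6).
Σσ²ᵢ = 0.882 + 1.141 + 0.956 + 1.332 + 0.694 + 2.176 = 7.181
Var(T) = 7.181 + 2 × 5.710 = 18.601
α (item deleted) = (6/5)·(1 − 7.181/18.601) = 0.737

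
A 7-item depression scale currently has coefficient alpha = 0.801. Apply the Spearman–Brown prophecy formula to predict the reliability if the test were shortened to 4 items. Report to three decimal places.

Length factor m = 4/7 = 0.5714
α' = m·α / (1 − (1−m)·α)
   = 4/7 × 0.801 / (1 − (1 − 4/7) × 0.801)
   = 0.4577 / 0.6567 = 0.697

predicted reliability = 0.697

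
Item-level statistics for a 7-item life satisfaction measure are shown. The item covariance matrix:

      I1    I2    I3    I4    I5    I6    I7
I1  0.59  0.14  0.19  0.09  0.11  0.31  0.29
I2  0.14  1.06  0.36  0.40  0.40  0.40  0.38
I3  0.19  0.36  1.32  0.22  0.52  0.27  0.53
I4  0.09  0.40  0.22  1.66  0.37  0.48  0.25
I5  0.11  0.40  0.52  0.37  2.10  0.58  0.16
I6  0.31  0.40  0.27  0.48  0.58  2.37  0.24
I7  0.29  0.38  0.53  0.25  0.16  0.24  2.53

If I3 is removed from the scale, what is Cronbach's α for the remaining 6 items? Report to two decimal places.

Cronbach's α = 0.57

Remaining items: I1, I2, I4, I5, I6, I7 (k = 6).
ΣVar(i) = 0.59 + 1.06 + 1.66 + 2.10 + 2.37 + 2.53 = 10.31
total variance = 10.31 + 2 × 4.60 = 19.51
α (item deleted) = (6/5)·(1 − 10.31/19.51) = 0.57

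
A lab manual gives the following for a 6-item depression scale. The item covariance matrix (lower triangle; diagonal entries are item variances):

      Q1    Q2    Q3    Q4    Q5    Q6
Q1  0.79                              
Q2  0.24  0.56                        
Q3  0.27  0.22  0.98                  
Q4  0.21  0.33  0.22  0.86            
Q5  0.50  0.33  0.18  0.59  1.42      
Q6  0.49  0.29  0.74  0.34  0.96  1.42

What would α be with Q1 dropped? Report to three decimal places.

Remaining items: Q2, Q3, Q4, Q5, Q6 (k = 5).
Σσ²ᵢ = 0.56 + 0.98 + 0.86 + 1.42 + 1.42 = 5.24
σ²_total = 5.24 + 2 × 4.20 = 13.64
α (item deleted) = (5/4)·(1 − 5.24/13.64) = 0.770

α = 0.770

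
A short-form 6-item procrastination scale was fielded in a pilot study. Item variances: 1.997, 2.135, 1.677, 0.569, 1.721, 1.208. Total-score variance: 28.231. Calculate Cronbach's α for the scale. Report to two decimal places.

Σσᵢ² = 1.997 + 2.135 + 1.677 + 0.569 + 1.721 + 1.208 = 9.307
α = (k/(k−1))·(1 − Σσᵢ²/σ²_total) = (6/5)·(1 − 9.307/28.231) = 0.80

α = 0.80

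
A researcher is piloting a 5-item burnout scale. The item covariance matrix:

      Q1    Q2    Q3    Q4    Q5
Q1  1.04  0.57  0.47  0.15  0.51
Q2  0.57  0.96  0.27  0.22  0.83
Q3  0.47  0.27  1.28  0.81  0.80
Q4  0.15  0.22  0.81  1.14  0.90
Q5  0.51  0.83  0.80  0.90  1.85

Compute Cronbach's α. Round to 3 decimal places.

Cronbach's α = 0.798

ΣVar(i) = 1.04 + 0.96 + 1.28 + 1.14 + 1.85 = 6.27
Sum of off-diagonal covariances = 5.53
σ²_total = 6.27 + 2 × 5.53 = 17.33
α = (k/(k−1))·(1 − ΣVar(i)/σ²_total) = (5/4)·(1 − 6.27/17.33) = 0.798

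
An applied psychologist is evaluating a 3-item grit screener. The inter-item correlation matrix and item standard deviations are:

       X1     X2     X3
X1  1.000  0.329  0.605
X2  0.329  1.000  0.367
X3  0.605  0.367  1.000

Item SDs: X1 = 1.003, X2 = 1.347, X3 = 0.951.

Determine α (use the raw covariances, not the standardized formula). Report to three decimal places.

Σσ²ᵢ = 1.003² + 1.347² + 0.951² = 3.7248
Covariances σ_ij = r_ij · s_i · s_j:
  σ(X1,X2) = 0.329 × 1.003 × 1.347 = 0.4445
  σ(X1,X3) = 0.605 × 1.003 × 0.951 = 0.5771
  σ(X2,X3) = 0.367 × 1.347 × 0.951 = 0.4701
σ²_T = Σσ²ᵢ + 2·Σσ_ij = 3.7248 + 2 × 1.4917 = 6.7082
α = (3/2)·(1 − 3.7248/6.7082) = 0.667

α = 0.667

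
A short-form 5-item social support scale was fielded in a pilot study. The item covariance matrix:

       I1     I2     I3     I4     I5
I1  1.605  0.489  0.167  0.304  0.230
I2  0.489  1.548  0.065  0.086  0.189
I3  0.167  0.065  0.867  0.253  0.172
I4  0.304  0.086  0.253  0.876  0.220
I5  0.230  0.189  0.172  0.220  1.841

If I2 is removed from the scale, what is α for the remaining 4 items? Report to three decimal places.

α = 0.455

Remaining items: I1, I3, I4, I5 (k = 4).
sum of item variances = 1.605 + 0.867 + 0.876 + 1.841 = 5.189
σ²_T = 5.189 + 2 × 1.346 = 7.881
α (item deleted) = (4/3)·(1 − 5.189/7.881) = 0.455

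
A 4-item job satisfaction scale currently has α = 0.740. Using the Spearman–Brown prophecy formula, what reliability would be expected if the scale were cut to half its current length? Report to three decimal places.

predicted reliability = 0.587

Length factor m = 1/2
α' = m·α / (1 − (1−m)·α)
   = 1/2 × 0.740 / (1 − (1 − 1/2) × 0.740)
   = 0.3700 / 0.6300 = 0.587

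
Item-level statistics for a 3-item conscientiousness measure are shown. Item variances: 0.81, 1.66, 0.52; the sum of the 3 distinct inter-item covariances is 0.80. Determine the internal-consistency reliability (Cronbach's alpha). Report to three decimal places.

Cronbach's alpha = 0.523

sum of item variances = 0.81 + 1.66 + 0.52 = 2.99
Sum of distinct covariances = 0.80
Var(T) = sum of item variances + 2·Σcov = 2.99 + 2 × 0.80 = 4.59
α = (3/2)·(1 − 2.99/4.59) = 0.523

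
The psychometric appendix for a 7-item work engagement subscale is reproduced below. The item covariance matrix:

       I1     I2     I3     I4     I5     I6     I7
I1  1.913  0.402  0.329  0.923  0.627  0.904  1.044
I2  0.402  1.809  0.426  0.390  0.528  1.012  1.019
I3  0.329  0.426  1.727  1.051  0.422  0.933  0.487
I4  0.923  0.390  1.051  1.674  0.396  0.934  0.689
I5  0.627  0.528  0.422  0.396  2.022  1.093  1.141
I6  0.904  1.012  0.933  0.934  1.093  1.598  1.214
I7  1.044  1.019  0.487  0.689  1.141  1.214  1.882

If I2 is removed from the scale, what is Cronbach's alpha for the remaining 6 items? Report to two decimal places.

Remaining items: I1, I3, I4, I5, I6, I7 (k = 6).
Σσᵢ² = 1.913 + 1.727 + 1.674 + 2.022 + 1.598 + 1.882 = 10.816
Var(T) = 10.816 + 2 × 12.187 = 35.190
α (item deleted) = (6/5)·(1 − 10.816/35.190) = 0.83

α = 0.83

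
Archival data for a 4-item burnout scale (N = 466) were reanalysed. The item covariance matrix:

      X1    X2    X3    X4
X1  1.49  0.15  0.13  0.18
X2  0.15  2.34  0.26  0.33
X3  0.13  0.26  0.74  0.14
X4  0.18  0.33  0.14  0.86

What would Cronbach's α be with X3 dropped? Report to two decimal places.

Cronbach's α = 0.33

Remaining items: X1, X2, X4 (k = 3).
ΣVar(i) = 1.49 + 2.34 + 0.86 = 4.69
σ²_total = 4.69 + 2 × 0.66 = 6.01
α (item deleted) = (3/2)·(1 − 4.69/6.01) = 0.33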